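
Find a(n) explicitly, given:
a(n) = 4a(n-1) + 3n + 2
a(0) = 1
First-order linear with linear forcing.
Homogeneous solution: a_h(n) = A·(4)^n.
Try particular a_p(n) = pn + q. Substituting:
  pn + q = 4(p(n-1) + q) + 3n + 2.
Matching the n-coefficient: p = 4p + 3 ⇒ p = -1.
Matching constants: q = -4p + 4q + 2 ⇒ q = -2.
General: a(n) = A·(4)^n - n - 2.
Apply a(0) = 1: A - 2 = 1 ⇒ A = 3.
So a(n) = 3 \cdot 4^{n} - n - 2.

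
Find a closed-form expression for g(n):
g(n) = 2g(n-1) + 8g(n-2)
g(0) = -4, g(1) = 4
Characteristic equation: x² - 2x - 8 = 0, which factors as (x - (-2))(x - (4)) = 0.
Roots r₁ = -2, r₂ = 4 (distinct).
General solution: g(n) = A·(-2)^n + B·(4)^n.
From g(0) = -4: A + B = -4.
From g(1) = 4: -2A + 4B = 4.
Solving: A = - \frac{10}{3}, B = - \frac{2}{3}.
So g(n) = - \frac{10 \left(-2\right)^{n}}{3} - \frac{2 \cdot 4^{n}}{3}.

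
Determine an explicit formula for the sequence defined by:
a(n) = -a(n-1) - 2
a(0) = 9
First-order linear non-homogeneous.
Homogeneous solution: a_h(n) = A·(-1)^n.
Try constant particular solution a_p = K: K = -K - 2 ⇒ K = -1.
General: a(n) = A·(-1)^n - 1.
Apply a(0) = 9: A - 1 = 9 ⇒ A = 10.
So a(n) = 10 \left(-1\right)^{n} - 1.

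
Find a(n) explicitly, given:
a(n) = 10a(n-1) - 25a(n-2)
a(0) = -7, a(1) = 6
Characteristic equation: x² - 10x + 25 = 0, which is (x - (5))².
Repeated root r = 5.
General solution: a(n) = (A + Bn)·(5)^n.
From a(0) = -7: A = -7.
From a(1) = 6: (A + B)·(5) = 6 ⇒ B = \frac{41}{5}.
So a(n) = \left(\frac{41 n}{5} - 7\right) \cdot (5)^n.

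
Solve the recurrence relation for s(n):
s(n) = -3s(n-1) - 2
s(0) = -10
First-order linear non-homogeneous.
Homogeneous solution: s_h(n) = A·(-3)^n.
Try constant particular solution s_p = K: K = -3K - 2 ⇒ K = - \frac{1}{2}.
General: s(n) = A·(-3)^n - \frac{1}{2}.
Apply s(0) = -10: A - \frac{1}{2} = -10 ⇒ A = - \frac{19}{2}.
So s(n) = - \frac{19 \left(-3\right)^{n}}{2} - \frac{1}{2}.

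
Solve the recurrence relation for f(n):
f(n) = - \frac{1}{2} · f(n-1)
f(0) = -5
Pure geometric recurrence with ratio - \frac{1}{2}.
By induction f(n) = f(0) · (- \frac{1}{2})^n = - 5 \left(- \frac{1}{2}\right)^{n}.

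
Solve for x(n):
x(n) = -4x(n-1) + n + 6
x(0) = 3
First-order linear with linear forcing.
Homogeneous solution: x_h(n) = A·(-4)^n.
Try particular x_p(n) = pn + q. Substituting:
  pn + q = -4(p(n-1) + q) + n + 6.
Matching the n-coefficient: p = -4p + 1 ⇒ p = \frac{1}{5}.
Matching constants: q = 4p - 4q + 6 ⇒ q = \frac{34}{25}.
General: x(n) = A·(-4)^n + \frac{n}{5} + \frac{34}{25}.
Apply x(0) = 3: A + \frac{34}{25} = 3 ⇒ A = \frac{41}{25}.
So x(n) = \frac{41 \left(-4\right)^{n}}{25} + \frac{n}{5} + \frac{34}{25}.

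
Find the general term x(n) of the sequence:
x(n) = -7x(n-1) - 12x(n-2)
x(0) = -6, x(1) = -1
Characteristic equation: x² + 7x + 12 = 0, which factors as (x - (-3))(x - (-4)) = 0.
Roots r₁ = -3, r₂ = -4 (distinct).
General solution: x(n) = A·(-3)^n + B·(-4)^n.
From x(0) = -6: A + B = -6.
From x(1) = -1: -3A - 4B = -1.
Solving: A = -25, B = 19.
So x(n) = - 25 \left(-3\right)^{n} + 19 \left(-4\right)^{n}.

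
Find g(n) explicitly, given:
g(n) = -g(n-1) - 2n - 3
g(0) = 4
First-order linear with linear forcing.
Homogeneous solution: g_h(n) = A·(-1)^n.
Try particular g_p(n) = pn + q. Substituting:
  pn + q = -(p(n-1) + q) - 2n - 3.
Matching the n-coefficient: p = -p - 2 ⇒ p = -1.
Matching constants: q = p - q - 3 ⇒ q = -2.
General: g(n) = A·(-1)^n - n - 2.
Apply g(0) = 4: A - 2 = 4 ⇒ A = 6.
So g(n) = 6 \left(-1\right)^{n} - n - 2.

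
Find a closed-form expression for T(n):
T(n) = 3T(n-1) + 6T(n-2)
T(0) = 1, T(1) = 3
Characteristic equation: x² - 3x - 6 = 0.
Discriminant Δ = (3)² + 4·(6) = 33.
Roots r₁,₂ = (3 ± √33)/2, so r₁ = \frac{3}{2} + \frac{\sqrt{33}}{2}, r₂ = \frac{3}{2} - \frac{\sqrt{33}}{2}.
General solution: T(n) = A·r₁^n + B·r₂^n.
From the initial conditions, A + B = 1 and r₁A + r₂B = 3.
Since r₁ - r₂ = √33: A = (3 - (1)r₂)/√33 = \frac{\sqrt{33}}{22} + \frac{1}{2}, and B = 1 - A = \frac{1}{2} - \frac{\sqrt{33}}{22}.
So T(n) = \left(\frac{\sqrt{33}}{22} + \frac{1}{2}\right)\left(\frac{3}{2} + \frac{\sqrt{33}}{2}\right)^n + \left(\frac{1}{2} - \frac{\sqrt{33}}{22}\right)\left(\frac{3}{2} - \frac{\sqrt{33}}{2}\right)^n.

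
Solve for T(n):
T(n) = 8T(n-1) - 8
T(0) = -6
First-order linear non-homogeneous.
Homogeneous solution: T_h(n) = A·(8)^n.
Try constant particular solution T_p = K: K = 8K - 8 ⇒ K = \frac{8}{7}.
General: T(n) = A·(8)^n + \frac{8}{7}.
Apply T(0) = -6: A + \frac{8}{7} = -6 ⇒ A = - \frac{50}{7}.
So T(n) = \frac{8}{7} - \frac{50 \cdot 8^{n}}{7}.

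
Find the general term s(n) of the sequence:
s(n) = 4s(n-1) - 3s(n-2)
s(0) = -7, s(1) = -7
Characteristic equation: x² - 4x + 3 = 0, which factors as (x - (3))(x - (1)) = 0.
Roots r₁ = 3, r₂ = 1 (distinct).
General solution: s(n) = A·(3)^n + B·(1)^n.
From s(0) = -7: A + B = -7.
From s(1) = -7: 3A + B = -7.
Solving: A = 0, B = -7.
So s(n) = -7.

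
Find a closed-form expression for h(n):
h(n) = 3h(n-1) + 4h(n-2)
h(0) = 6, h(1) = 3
Characteristic equation: x² - 3x - 4 = 0, which factors as (x - (-1))(x - (4)) = 0.
Roots r₁ = -1, r₂ = 4 (distinct).
General solution: h(n) = A·(-1)^n + B·(4)^n.
From h(0) = 6: A + B = 6.
From h(1) = 3: -A + 4B = 3.
Solving: A = \frac{21}{5}, B = \frac{9}{5}.
So h(n) = \frac{21 \left(-1\right)^{n}}{5} + \frac{9 \cdot 4^{n}}{5}.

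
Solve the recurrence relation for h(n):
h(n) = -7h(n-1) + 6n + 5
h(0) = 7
First-order linear with linear forcing.
Homogeneous solution: h_h(n) = A·(-7)^n.
Try particular h_p(n) = pn + q. Substituting:
  pn + q = -7(p(n-1) + q) + 6n + 5.
Matching the n-coefficient: p = -7p + 6 ⇒ p = \frac{3}{4}.
Matching constants: q = 7p - 7q + 5 ⇒ q = \frac{41}{32}.
General: h(n) = A·(-7)^n + \frac{3 n}{4} + \frac{41}{32}.
Apply h(0) = 7: A + \frac{41}{32} = 7 ⇒ A = \frac{183}{32}.
So h(n) = \frac{183 \left(-7\right)^{n}}{32} + \frac{3 n}{4} + \frac{41}{32}.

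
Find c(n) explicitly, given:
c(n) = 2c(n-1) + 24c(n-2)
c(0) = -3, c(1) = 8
Characteristic equation: x² - 2x - 24 = 0, which factors as (x - (6))(x - (-4)) = 0.
Roots r₁ = 6, r₂ = -4 (distinct).
General solution: c(n) = A·(6)^n + B·(-4)^n.
From c(0) = -3: A + B = -3.
From c(1) = 8: 6A - 4B = 8.
Solving: A = - \frac{2}{5}, B = - \frac{13}{5}.
So c(n) = - \frac{13 \left(-4\right)^{n}}{5} - \frac{2 \cdot 6^{n}}{5}.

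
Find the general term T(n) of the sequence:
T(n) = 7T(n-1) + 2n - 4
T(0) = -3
First-order linear with linear forcing.
Homogeneous solution: T_h(n) = A·(7)^n.
Try particular T_p(n) = pn + q. Substituting:
  pn + q = 7(p(n-1) + q) + 2n - 4.
Matching the n-coefficient: p = 7p + 2 ⇒ p = - \frac{1}{3}.
Matching constants: q = -7p + 7q - 4 ⇒ q = \frac{5}{18}.
General: T(n) = A·(7)^n - \frac{n}{3} + \frac{5}{18}.
Apply T(0) = -3: A + \frac{5}{18} = -3 ⇒ A = - \frac{59}{18}.
So T(n) = - \frac{59 \cdot 7^{n}}{18} - \frac{n}{3} + \frac{5}{18}.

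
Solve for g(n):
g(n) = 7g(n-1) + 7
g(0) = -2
First-order linear non-homogeneous.
Homogeneous solution: g_h(n) = A·(7)^n.
Try constant particular solution g_p = K: K = 7K + 7 ⇒ K = - \frac{7}{6}.
General: g(n) = A·(7)^n - \frac{7}{6}.
Apply g(0) = -2: A - \frac{7}{6} = -2 ⇒ A = - \frac{5}{6}.
So g(n) = - \frac{5 \cdot 7^{n}}{6} - \frac{7}{6}.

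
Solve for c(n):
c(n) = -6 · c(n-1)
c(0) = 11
Pure geometric recurrence with ratio -6.
By induction c(n) = c(0) · (-6)^n = 11 \left(-6\right)^{n}.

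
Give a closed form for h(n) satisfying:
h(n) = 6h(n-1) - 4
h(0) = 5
First-order linear non-homogeneous.
Homogeneous solution: h_h(n) = A·(6)^n.
Try constant particular solution h_p = K: K = 6K - 4 ⇒ K = \frac{4}{5}.
General: h(n) = A·(6)^n + \frac{4}{5}.
Apply h(0) = 5: A + \frac{4}{5} = 5 ⇒ A = \frac{21}{5}.
So h(n) = \frac{21 \cdot 6^{n}}{5} + \frac{4}{5}.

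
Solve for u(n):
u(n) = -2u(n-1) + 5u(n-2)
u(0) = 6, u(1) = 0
Characteristic equation: x² + 2x - 5 = 0.
Discriminant Δ = (-2)² + 4·(5) = 24.
Roots r₁,₂ = (-2 ± √24)/2, so r₁ = -1 + \sqrt{6}, r₂ = - \sqrt{6} - 1.
General solution: u(n) = A·r₁^n + B·r₂^n.
From the initial conditions, A + B = 6 and r₁A + r₂B = 0.
Since r₁ - r₂ = √24: A = (0 - (6)r₂)/√24 = \frac{\sqrt{6}}{2} + 3, and B = 6 - A = 3 - \frac{\sqrt{6}}{2}.
So u(n) = \left(\frac{\sqrt{6}}{2} + 3\right)\left(-1 + \sqrt{6}\right)^n + \left(3 - \frac{\sqrt{6}}{2}\right)\left(- \sqrt{6} - 1\right)^n.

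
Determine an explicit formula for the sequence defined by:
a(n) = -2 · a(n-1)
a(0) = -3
Pure geometric recurrence with ratio -2.
By induction a(n) = a(0) · (-2)^n = - 3 \left(-2\right)^{n}.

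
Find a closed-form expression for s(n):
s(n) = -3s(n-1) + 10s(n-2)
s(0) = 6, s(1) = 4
Characteristic equation: x² + 3x - 10 = 0, which factors as (x - (-5))(x - (2)) = 0.
Roots r₁ = -5, r₂ = 2 (distinct).
General solution: s(n) = A·(-5)^n + B·(2)^n.
From s(0) = 6: A + B = 6.
From s(1) = 4: -5A + 2B = 4.
Solving: A = \frac{8}{7}, B = \frac{34}{7}.
So s(n) = \frac{8 \left(-5\right)^{n}}{7} + \frac{34 \cdot 2^{n}}{7}.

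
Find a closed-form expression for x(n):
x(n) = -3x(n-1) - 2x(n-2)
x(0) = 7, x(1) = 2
Characteristic equation: x² + 3x + 2 = 0, which factors as (x - (-1))(x - (-2)) = 0.
Roots r₁ = -1, r₂ = -2 (distinct).
General solution: x(n) = A·(-1)^n + B·(-2)^n.
From x(0) = 7: A + B = 7.
From x(1) = 2: -A - 2B = 2.
Solving: A = 16, B = -9.
So x(n) = 16 \left(-1\right)^{n} - 9 \left(-2\right)^{n}.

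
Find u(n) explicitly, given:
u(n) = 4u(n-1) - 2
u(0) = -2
First-order linear non-homogeneous.
Homogeneous solution: u_h(n) = A·(4)^n.
Try constant particular solution u_p = K: K = 4K - 2 ⇒ K = \frac{2}{3}.
General: u(n) = A·(4)^n + \frac{2}{3}.
Apply u(0) = -2: A + \frac{2}{3} = -2 ⇒ A = - \frac{8}{3}.
So u(n) = \frac{2}{3} - \frac{8 \cdot 4^{n}}{3}.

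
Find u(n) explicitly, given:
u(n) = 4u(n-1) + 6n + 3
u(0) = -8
First-order linear with linear forcing.
Homogeneous solution: u_h(n) = A·(4)^n.
Try particular u_p(n) = pn + q. Substituting:
  pn + q = 4(p(n-1) + q) + 6n + 3.
Matching the n-coefficient: p = 4p + 6 ⇒ p = -2.
Matching constants: q = -4p + 4q + 3 ⇒ q = - \frac{11}{3}.
General: u(n) = A·(4)^n - 2 n - \frac{11}{3}.
Apply u(0) = -8: A - \frac{11}{3} = -8 ⇒ A = - \frac{13}{3}.
So u(n) = - \frac{13 \cdot 4^{n}}{3} - 2 n - \frac{11}{3}.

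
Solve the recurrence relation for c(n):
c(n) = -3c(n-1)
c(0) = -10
This is a homogeneous first-order recurrence with ratio -3.
By induction c(n) = c(0) · (-3)^n = - 10 \left(-3\right)^{n}.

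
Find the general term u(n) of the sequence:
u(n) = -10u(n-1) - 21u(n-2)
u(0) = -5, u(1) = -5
Characteristic equation: x² + 10x + 21 = 0, which factors as (x - (-7))(x - (-3)) = 0.
Roots r₁ = -7, r₂ = -3 (distinct).
General solution: u(n) = A·(-7)^n + B·(-3)^n.
From u(0) = -5: A + B = -5.
From u(1) = -5: -7A - 3B = -5.
Solving: A = 5, B = -10.
So u(n) = - 10 \left(-3\right)^{n} + 5 \left(-7\right)^{n}.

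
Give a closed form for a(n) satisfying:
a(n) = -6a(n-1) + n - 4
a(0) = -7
First-order linear with linear forcing.
Homogeneous solution: a_h(n) = A·(-6)^n.
Try particular a_p(n) = pn + q. Substituting:
  pn + q = -6(p(n-1) + q) + n - 4.
Matching the n-coefficient: p = -6p + 1 ⇒ p = \frac{1}{7}.
Matching constants: q = 6p - 6q - 4 ⇒ q = - \frac{22}{49}.
General: a(n) = A·(-6)^n + \frac{n}{7} - \frac{22}{49}.
Apply a(0) = -7: A - \frac{22}{49} = -7 ⇒ A = - \frac{321}{49}.
So a(n) = - \frac{321 \left(-6\right)^{n}}{49} + \frac{n}{7} - \frac{22}{49}.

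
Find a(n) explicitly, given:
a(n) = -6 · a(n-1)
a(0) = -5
Pure geometric recurrence with ratio -6.
By induction a(n) = a(0) · (-6)^n = - 5 \left(-6\right)^{n}.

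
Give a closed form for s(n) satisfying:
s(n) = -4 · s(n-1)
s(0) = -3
Pure geometric recurrence with ratio -4.
By induction s(n) = s(0) · (-4)^n = - 3 \left(-4\right)^{n}.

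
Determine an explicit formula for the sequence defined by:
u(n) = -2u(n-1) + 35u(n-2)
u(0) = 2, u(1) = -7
Characteristic equation: x² + 2x - 35 = 0, which factors as (x - (-7))(x - (5)) = 0.
Roots r₁ = -7, r₂ = 5 (distinct).
General solution: u(n) = A·(-7)^n + B·(5)^n.
From u(0) = 2: A + B = 2.
From u(1) = -7: -7A + 5B = -7.
Solving: A = \frac{17}{12}, B = \frac{7}{12}.
So u(n) = \frac{17 \left(-7\right)^{n}}{12} + \frac{7 \cdot 5^{n}}{12}.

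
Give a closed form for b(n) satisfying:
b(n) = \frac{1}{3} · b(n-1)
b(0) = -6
Pure geometric recurrence with ratio \frac{1}{3}.
By induction b(n) = b(0) · (\frac{1}{3})^n = - 6 \cdot 3^{- n}.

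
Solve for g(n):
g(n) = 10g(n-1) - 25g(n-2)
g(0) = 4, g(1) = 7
Characteristic equation: x² - 10x + 25 = 0, which is (x - (5))².
Repeated root r = 5.
General solution: g(n) = (A + Bn)·(5)^n.
From g(0) = 4: A = 4.
From g(1) = 7: (A + B)·(5) = 7 ⇒ B = - \frac{13}{5}.
So g(n) = \left(4 - \frac{13 n}{5}\right) \cdot (5)^n.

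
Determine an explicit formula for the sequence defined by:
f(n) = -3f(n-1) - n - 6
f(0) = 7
First-order linear with linear forcing.
Homogeneous solution: f_h(n) = A·(-3)^n.
Try particular f_p(n) = pn + q. Substituting:
  pn + q = -3(p(n-1) + q) - n - 6.
Matching the n-coefficient: p = -3p - 1 ⇒ p = - \frac{1}{4}.
Matching constants: q = 3p - 3q - 6 ⇒ q = - \frac{27}{16}.
General: f(n) = A·(-3)^n - \frac{n}{4} - \frac{27}{16}.
Apply f(0) = 7: A - \frac{27}{16} = 7 ⇒ A = \frac{139}{16}.
So f(n) = \frac{139 \left(-3\right)^{n}}{16} - \frac{n}{4} - \frac{27}{16}.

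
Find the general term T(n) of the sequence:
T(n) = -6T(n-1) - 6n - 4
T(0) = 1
First-order linear with linear forcing.
Homogeneous solution: T_h(n) = A·(-6)^n.
Try particular T_p(n) = pn + q. Substituting:
  pn + q = -6(p(n-1) + q) - 6n - 4.
Matching the n-coefficient: p = -6p - 6 ⇒ p = - \frac{6}{7}.
Matching constants: q = 6p - 6q - 4 ⇒ q = - \frac{64}{49}.
General: T(n) = A·(-6)^n - \frac{6 n}{7} - \frac{64}{49}.
Apply T(0) = 1: A - \frac{64}{49} = 1 ⇒ A = \frac{113}{49}.
So T(n) = \frac{113 \left(-6\right)^{n}}{49} - \frac{6 n}{7} - \frac{64}{49}.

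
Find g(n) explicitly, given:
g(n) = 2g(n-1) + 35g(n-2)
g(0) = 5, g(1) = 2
Characteristic equation: x² - 2x - 35 = 0, which factors as (x - (7))(x - (-5)) = 0.
Roots r₁ = 7, r₂ = -5 (distinct).
General solution: g(n) = A·(7)^n + B·(-5)^n.
From g(0) = 5: A + B = 5.
From g(1) = 2: 7A - 5B = 2.
Solving: A = \frac{9}{4}, B = \frac{11}{4}.
So g(n) = \frac{11 \left(-5\right)^{n}}{4} + \frac{9 \cdot 7^{n}}{4}.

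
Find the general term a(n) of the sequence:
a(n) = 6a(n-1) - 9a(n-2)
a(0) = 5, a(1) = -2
Characteristic equation: x² - 6x + 9 = 0, which is (x - (3))².
Repeated root r = 3.
General solution: a(n) = (A + Bn)·(3)^n.
From a(0) = 5: A = 5.
From a(1) = -2: (A + B)·(3) = -2 ⇒ B = - \frac{17}{3}.
So a(n) = \left(5 - \frac{17 n}{3}\right) \cdot (3)^n.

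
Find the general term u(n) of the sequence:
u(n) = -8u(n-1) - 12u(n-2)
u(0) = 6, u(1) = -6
Characteristic equation: x² + 8x + 12 = 0, which factors as (x - (-2))(x - (-6)) = 0.
Roots r₁ = -2, r₂ = -6 (distinct).
General solution: u(n) = A·(-2)^n + B·(-6)^n.
From u(0) = 6: A + B = 6.
From u(1) = -6: -2A - 6B = -6.
Solving: A = \frac{15}{2}, B = - \frac{3}{2}.
So u(n) = \frac{15 \left(-2\right)^{n}}{2} - \frac{3 \left(-6\right)^{n}}{2}.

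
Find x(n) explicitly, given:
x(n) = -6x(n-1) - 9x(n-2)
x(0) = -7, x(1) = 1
Characteristic equation: x² + 6x + 9 = 0, which is (x - (-3))².
Repeated root r = -3.
General solution: x(n) = (A + Bn)·(-3)^n.
From x(0) = -7: A = -7.
From x(1) = 1: (A + B)·(-3) = 1 ⇒ B = \frac{20}{3}.
So x(n) = \left(\frac{20 n}{3} - 7\right) \cdot (-3)^n.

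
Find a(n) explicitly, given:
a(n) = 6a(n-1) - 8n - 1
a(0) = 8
First-order linear with linear forcing.
Homogeneous solution: a_h(n) = A·(6)^n.
Try particular a_p(n) = pn + q. Substituting:
  pn + q = 6(p(n-1) + q) - 8n - 1.
Matching the n-coefficient: p = 6p - 8 ⇒ p = \frac{8}{5}.
Matching constants: q = -6p + 6q - 1 ⇒ q = \frac{53}{25}.
General: a(n) = A·(6)^n + \frac{8 n}{5} + \frac{53}{25}.
Apply a(0) = 8: A + \frac{53}{25} = 8 ⇒ A = \frac{147}{25}.
So a(n) = \frac{147 \cdot 6^{n}}{25} + \frac{8 n}{5} + \frac{53}{25}.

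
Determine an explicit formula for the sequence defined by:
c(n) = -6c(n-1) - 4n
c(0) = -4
First-order linear with linear forcing.
Homogeneous solution: c_h(n) = A·(-6)^n.
Try particular c_p(n) = pn + q. Substituting:
  pn + q = -6(p(n-1) + q) - 4n.
Matching the n-coefficient: p = -6p - 4 ⇒ p = - \frac{4}{7}.
Matching constants: q = 6p - 6q ⇒ q = - \frac{24}{49}.
General: c(n) = A·(-6)^n - \frac{4 n}{7} - \frac{24}{49}.
Apply c(0) = -4: A - \frac{24}{49} = -4 ⇒ A = - \frac{172}{49}.
So c(n) = - \frac{172 \left(-6\right)^{n}}{49} - \frac{4 n}{7} - \frac{24}{49}.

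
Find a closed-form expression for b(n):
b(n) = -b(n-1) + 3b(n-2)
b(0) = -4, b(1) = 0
Characteristic equation: x² + x - 3 = 0.
Discriminant Δ = (-1)² + 4·(3) = 13.
Roots r₁,₂ = (-1 ± √13)/2, so r₁ = - \frac{1}{2} + \frac{\sqrt{13}}{2}, r₂ = - \frac{\sqrt{13}}{2} - \frac{1}{2}.
General solution: b(n) = A·r₁^n + B·r₂^n.
From the initial conditions, A + B = -4 and r₁A + r₂B = 0.
Since r₁ - r₂ = √13: A = (0 - (-4)r₂)/√13 = -2 - \frac{2 \sqrt{13}}{13}, and B = -4 - A = -2 + \frac{2 \sqrt{13}}{13}.
So b(n) = \left(-2 - \frac{2 \sqrt{13}}{13}\right)\left(- \frac{1}{2} + \frac{\sqrt{13}}{2}\right)^n + \left(-2 + \frac{2 \sqrt{13}}{13}\right)\left(- \frac{\sqrt{13}}{2} - \frac{1}{2}\right)^n.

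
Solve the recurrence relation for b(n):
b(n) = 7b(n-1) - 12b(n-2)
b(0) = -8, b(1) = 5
Characteristic equation: x² - 7x + 12 = 0, which factors as (x - (4))(x - (3)) = 0.
Roots r₁ = 4, r₂ = 3 (distinct).
General solution: b(n) = A·(4)^n + B·(3)^n.
From b(0) = -8: A + B = -8.
From b(1) = 5: 4A + 3B = 5.
Solving: A = 29, B = -37.
So b(n) = - 37 \cdot 3^{n} + 29 \cdot 4^{n}.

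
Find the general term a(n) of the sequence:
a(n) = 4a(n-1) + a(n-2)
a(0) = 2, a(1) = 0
Characteristic equation: x² - 4x - 1 = 0.
Discriminant Δ = (4)² + 4·(1) = 20.
Roots r₁,₂ = (4 ± √20)/2, so r₁ = 2 + \sqrt{5}, r₂ = 2 - \sqrt{5}.
General solution: a(n) = A·r₁^n + B·r₂^n.
From the initial conditions, A + B = 2 and r₁A + r₂B = 0.
Since r₁ - r₂ = √20: A = (0 - (2)r₂)/√20 = 1 - \frac{2 \sqrt{5}}{5}, and B = 2 - A = \frac{2 \sqrt{5}}{5} + 1.
So a(n) = \left(1 - \frac{2 \sqrt{5}}{5}\right)\left(2 + \sqrt{5}\right)^n + \left(\frac{2 \sqrt{5}}{5} + 1\right)\left(2 - \sqrt{5}\right)^n.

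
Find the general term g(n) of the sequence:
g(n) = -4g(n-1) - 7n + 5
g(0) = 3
First-order linear with linear forcing.
Homogeneous solution: g_h(n) = A·(-4)^n.
Try particular g_p(n) = pn + q. Substituting:
  pn + q = -4(p(n-1) + q) - 7n + 5.
Matching the n-coefficient: p = -4p - 7 ⇒ p = - \frac{7}{5}.
Matching constants: q = 4p - 4q + 5 ⇒ q = - \frac{3}{25}.
General: g(n) = A·(-4)^n - \frac{7 n}{5} - \frac{3}{25}.
Apply g(0) = 3: A - \frac{3}{25} = 3 ⇒ A = \frac{78}{25}.
So g(n) = \frac{78 \left(-4\right)^{n}}{25} - \frac{7 n}{5} - \frac{3}{25}.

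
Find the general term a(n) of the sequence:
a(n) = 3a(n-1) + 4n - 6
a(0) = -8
First-order linear with linear forcing.
Homogeneous solution: a_h(n) = A·(3)^n.
Try particular a_p(n) = pn + q. Substituting:
  pn + q = 3(p(n-1) + q) + 4n - 6.
Matching the n-coefficient: p = 3p + 4 ⇒ p = -2.
Matching constants: q = -3p + 3q - 6 ⇒ q = 0.
General: a(n) = A·(3)^n - 2 n + 0.
Apply a(0) = -8: A + 0 = -8 ⇒ A = -8.
So a(n) = - 8 \cdot 3^{n} - 2 n.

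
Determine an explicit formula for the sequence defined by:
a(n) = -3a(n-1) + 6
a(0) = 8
First-order linear non-homogeneous.
Homogeneous solution: a_h(n) = A·(-3)^n.
Try constant particular solution a_p = K: K = -3K + 6 ⇒ K = \frac{3}{2}.
General: a(n) = A·(-3)^n + \frac{3}{2}.
Apply a(0) = 8: A + \frac{3}{2} = 8 ⇒ A = \frac{13}{2}.
So a(n) = \frac{13 \left(-3\right)^{n}}{2} + \frac{3}{2}.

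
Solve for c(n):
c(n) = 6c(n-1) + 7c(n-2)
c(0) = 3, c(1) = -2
Characteristic equation: x² - 6x - 7 = 0, which factors as (x - (7))(x - (-1)) = 0.
Roots r₁ = 7, r₂ = -1 (distinct).
General solution: c(n) = A·(7)^n + B·(-1)^n.
From c(0) = 3: A + B = 3.
From c(1) = -2: 7A - B = -2.
Solving: A = \frac{1}{8}, B = \frac{23}{8}.
So c(n) = \frac{23 \left(-1\right)^{n}}{8} + \frac{7^{n}}{8}.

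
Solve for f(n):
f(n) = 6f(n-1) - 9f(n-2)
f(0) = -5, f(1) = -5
Characteristic equation: x² - 6x + 9 = 0, which is (x - (3))².
Repeated root r = 3.
General solution: f(n) = (A + Bn)·(3)^n.
From f(0) = -5: A = -5.
From f(1) = -5: (A + B)·(3) = -5 ⇒ B = \frac{10}{3}.
So f(n) = \left(\frac{10 n}{3} - 5\right) \cdot (3)^n.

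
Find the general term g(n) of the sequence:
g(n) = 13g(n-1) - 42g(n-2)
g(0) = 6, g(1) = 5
Characteristic equation: x² - 13x + 42 = 0, which factors as (x - (7))(x - (6)) = 0.
Roots r₁ = 7, r₂ = 6 (distinct).
General solution: g(n) = A·(7)^n + B·(6)^n.
From g(0) = 6: A + B = 6.
From g(1) = 5: 7A + 6B = 5.
Solving: A = -31, B = 37.
So g(n) = 37 \cdot 6^{n} - 31 \cdot 7^{n}.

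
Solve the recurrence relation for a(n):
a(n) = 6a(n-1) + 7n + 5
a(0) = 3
First-order linear with linear forcing.
Homogeneous solution: a_h(n) = A·(6)^n.
Try particular a_p(n) = pn + q. Substituting:
  pn + q = 6(p(n-1) + q) + 7n + 5.
Matching the n-coefficient: p = 6p + 7 ⇒ p = - \frac{7}{5}.
Matching constants: q = -6p + 6q + 5 ⇒ q = - \frac{67}{25}.
General: a(n) = A·(6)^n - \frac{7 n}{5} - \frac{67}{25}.
Apply a(0) = 3: A - \frac{67}{25} = 3 ⇒ A = \frac{142}{25}.
So a(n) = \frac{142 \cdot 6^{n}}{25} - \frac{7 n}{5} - \frac{67}{25}.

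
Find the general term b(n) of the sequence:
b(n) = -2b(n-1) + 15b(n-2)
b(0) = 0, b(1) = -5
Characteristic equation: x² + 2x - 15 = 0, which factors as (x - (3))(x - (-5)) = 0.
Roots r₁ = 3, r₂ = -5 (distinct).
General solution: b(n) = A·(3)^n + B·(-5)^n.
From b(0) = 0: A + B = 0.
From b(1) = -5: 3A - 5B = -5.
Solving: A = - \frac{5}{8}, B = \frac{5}{8}.
So b(n) = \frac{5 \left(-5\right)^{n}}{8} - \frac{5 \cdot 3^{n}}{8}.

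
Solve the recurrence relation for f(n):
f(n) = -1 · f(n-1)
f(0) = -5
Pure geometric recurrence with ratio -1.
By induction f(n) = f(0) · (-1)^n = - 5 \left(-1\right)^{n}.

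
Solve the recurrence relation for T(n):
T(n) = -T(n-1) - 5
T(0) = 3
First-order linear non-homogeneous.
Homogeneous solution: T_h(n) = A·(-1)^n.
Try constant particular solution T_p = K: K = -K - 5 ⇒ K = - \frac{5}{2}.
General: T(n) = A·(-1)^n - \frac{5}{2}.
Apply T(0) = 3: A - \frac{5}{2} = 3 ⇒ A = \frac{11}{2}.
So T(n) = \frac{11 \left(-1\right)^{n}}{2} - \frac{5}{2}.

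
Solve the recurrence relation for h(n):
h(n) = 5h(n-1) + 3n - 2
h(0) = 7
First-order linear with linear forcing.
Homogeneous solution: h_h(n) = A·(5)^n.
Try particular h_p(n) = pn + q. Substituting:
  pn + q = 5(p(n-1) + q) + 3n - 2.
Matching the n-coefficient: p = 5p + 3 ⇒ p = - \frac{3}{4}.
Matching constants: q = -5p + 5q - 2 ⇒ q = - \frac{7}{16}.
General: h(n) = A·(5)^n - \frac{3 n}{4} - \frac{7}{16}.
Apply h(0) = 7: A - \frac{7}{16} = 7 ⇒ A = \frac{119}{16}.
So h(n) = \frac{119 \cdot 5^{n}}{16} - \frac{3 n}{4} - \frac{7}{16}.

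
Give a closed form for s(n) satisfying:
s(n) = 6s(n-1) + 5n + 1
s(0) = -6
First-order linear with linear forcing.
Homogeneous solution: s_h(n) = A·(6)^n.
Try particular s_p(n) = pn + q. Substituting:
  pn + q = 6(p(n-1) + q) + 5n + 1.
Matching the n-coefficient: p = 6p + 5 ⇒ p = -1.
Matching constants: q = -6p + 6q + 1 ⇒ q = - \frac{7}{5}.
General: s(n) = A·(6)^n - n - \frac{7}{5}.
Apply s(0) = -6: A - \frac{7}{5} = -6 ⇒ A = - \frac{23}{5}.
So s(n) = - \frac{23 \cdot 6^{n}}{5} - n - \frac{7}{5}.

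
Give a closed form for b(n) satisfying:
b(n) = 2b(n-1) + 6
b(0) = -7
First-order linear non-homogeneous.
Homogeneous solution: b_h(n) = A·(2)^n.
Try constant particular solution b_p = K: K = 2K + 6 ⇒ K = -6.
General: b(n) = A·(2)^n - 6.
Apply b(0) = -7: A - 6 = -7 ⇒ A = -1.
So b(n) = - 2^{n} - 6.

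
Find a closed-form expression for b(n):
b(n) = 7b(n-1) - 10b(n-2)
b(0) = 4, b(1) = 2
Characteristic equation: x² - 7x + 10 = 0, which factors as (x - (2))(x - (5)) = 0.
Roots r₁ = 2, r₂ = 5 (distinct).
General solution: b(n) = A·(2)^n + B·(5)^n.
From b(0) = 4: A + B = 4.
From b(1) = 2: 2A + 5B = 2.
Solving: A = 6, B = -2.
So b(n) = 6 \cdot 2^{n} - 2 \cdot 5^{n}.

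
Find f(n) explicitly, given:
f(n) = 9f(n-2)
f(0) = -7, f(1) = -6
Characteristic equation: x² - 9 = 0, which factors as (x - (3))(x - (-3)) = 0.
Roots r₁ = 3, r₂ = -3 (distinct).
General solution: f(n) = A·(3)^n + B·(-3)^n.
From f(0) = -7: A + B = -7.
From f(1) = -6: 3A - 3B = -6.
Solving: A = - \frac{9}{2}, B = - \frac{5}{2}.
So f(n) = - \frac{5 \left(-3\right)^{n}}{2} - \frac{9 \cdot 3^{n}}{2}.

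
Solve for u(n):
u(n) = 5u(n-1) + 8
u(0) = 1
First-order linear non-homogeneous.
Homogeneous solution: u_h(n) = A·(5)^n.
Try constant particular solution u_p = K: K = 5K + 8 ⇒ K = -2.
General: u(n) = A·(5)^n - 2.
Apply u(0) = 1: A - 2 = 1 ⇒ A = 3.
So u(n) = 3 \cdot 5^{n} - 2.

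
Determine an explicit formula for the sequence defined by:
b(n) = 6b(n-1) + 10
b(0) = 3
First-order linear non-homogeneous.
Homogeneous solution: b_h(n) = A·(6)^n.
Try constant particular solution b_p = K: K = 6K + 10 ⇒ K = -2.
General: b(n) = A·(6)^n - 2.
Apply b(0) = 3: A - 2 = 3 ⇒ A = 5.
So b(n) = 5 \cdot 6^{n} - 2.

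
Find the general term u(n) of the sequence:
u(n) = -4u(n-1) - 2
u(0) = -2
First-order linear non-homogeneous.
Homogeneous solution: u_h(n) = A·(-4)^n.
Try constant particular solution u_p = K: K = -4K - 2 ⇒ K = - \frac{2}{5}.
General: u(n) = A·(-4)^n - \frac{2}{5}.
Apply u(0) = -2: A - \frac{2}{5} = -2 ⇒ A = - \frac{8}{5}.
So u(n) = - \frac{8 \left(-4\right)^{n}}{5} - \frac{2}{5}.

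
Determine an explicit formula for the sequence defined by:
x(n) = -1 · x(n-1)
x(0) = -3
Pure geometric recurrence with ratio -1.
By induction x(n) = x(0) · (-1)^n = - 3 \left(-1\right)^{n}.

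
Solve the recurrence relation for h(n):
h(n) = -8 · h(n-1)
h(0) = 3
Pure geometric recurrence with ratio -8.
By induction h(n) = h(0) · (-8)^n = 3 \left(-8\right)^{n}.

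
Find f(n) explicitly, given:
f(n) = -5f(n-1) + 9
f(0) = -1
First-order linear non-homogeneous.
Homogeneous solution: f_h(n) = A·(-5)^n.
Try constant particular solution f_p = K: K = -5K + 9 ⇒ K = \frac{3}{2}.
General: f(n) = A·(-5)^n + \frac{3}{2}.
Apply f(0) = -1: A + \frac{3}{2} = -1 ⇒ A = - \frac{5}{2}.
So f(n) = \frac{3}{2} - \frac{5 \left(-5\right)^{n}}{2}.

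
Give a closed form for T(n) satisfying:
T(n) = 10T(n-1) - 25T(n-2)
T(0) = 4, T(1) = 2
Characteristic equation: x² - 10x + 25 = 0, which is (x - (5))².
Repeated root r = 5.
General solution: T(n) = (A + Bn)·(5)^n.
From T(0) = 4: A = 4.
From T(1) = 2: (A + B)·(5) = 2 ⇒ B = - \frac{18}{5}.
So T(n) = \left(4 - \frac{18 n}{5}\right) \cdot (5)^n.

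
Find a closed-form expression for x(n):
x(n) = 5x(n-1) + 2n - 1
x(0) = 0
First-order linear with linear forcing.
Homogeneous solution: x_h(n) = A·(5)^n.
Try particular x_p(n) = pn + q. Substituting:
  pn + q = 5(p(n-1) + q) + 2n - 1.
Matching the n-coefficient: p = 5p + 2 ⇒ p = - \frac{1}{2}.
Matching constants: q = -5p + 5q - 1 ⇒ q = - \frac{3}{8}.
General: x(n) = A·(5)^n - \frac{n}{2} - \frac{3}{8}.
Apply x(0) = 0: A - \frac{3}{8} = 0 ⇒ A = \frac{3}{8}.
So x(n) = \frac{3 \cdot 5^{n}}{8} - \frac{n}{2} - \frac{3}{8}.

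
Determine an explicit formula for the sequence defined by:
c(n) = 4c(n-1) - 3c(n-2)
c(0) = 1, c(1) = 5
Characteristic equation: x² - 4x + 3 = 0, which factors as (x - (3))(x - (1)) = 0.
Roots r₁ = 3, r₂ = 1 (distinct).
General solution: c(n) = A·(3)^n + B·(1)^n.
From c(0) = 1: A + B = 1.
From c(1) = 5: 3A + B = 5.
Solving: A = 2, B = -1.
So c(n) = 2 \cdot 3^{n} - 1.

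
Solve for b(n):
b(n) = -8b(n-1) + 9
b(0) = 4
First-order linear non-homogeneous.
Homogeneous solution: b_h(n) = A·(-8)^n.
Try constant particular solution b_p = K: K = -8K + 9 ⇒ K = 1.
General: b(n) = A·(-8)^n + 1.
Apply b(0) = 4: A + 1 = 4 ⇒ A = 3.
So b(n) = 3 \left(-8\right)^{n} + 1.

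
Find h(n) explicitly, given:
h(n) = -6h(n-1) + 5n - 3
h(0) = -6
First-order linear with linear forcing.
Homogeneous solution: h_h(n) = A·(-6)^n.
Try particular h_p(n) = pn + q. Substituting:
  pn + q = -6(p(n-1) + q) + 5n - 3.
Matching the n-coefficient: p = -6p + 5 ⇒ p = \frac{5}{7}.
Matching constants: q = 6p - 6q - 3 ⇒ q = \frac{9}{49}.
General: h(n) = A·(-6)^n + \frac{5 n}{7} + \frac{9}{49}.
Apply h(0) = -6: A + \frac{9}{49} = -6 ⇒ A = - \frac{303}{49}.
So h(n) = - \frac{303 \left(-6\right)^{n}}{49} + \frac{5 n}{7} + \frac{9}{49}.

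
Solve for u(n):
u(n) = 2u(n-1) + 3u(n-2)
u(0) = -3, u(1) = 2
Characteristic equation: x² - 2x - 3 = 0, which factors as (x - (3))(x - (-1)) = 0.
Roots r₁ = 3, r₂ = -1 (distinct).
General solution: u(n) = A·(3)^n + B·(-1)^n.
From u(0) = -3: A + B = -3.
From u(1) = 2: 3A - B = 2.
Solving: A = - \frac{1}{4}, B = - \frac{11}{4}.
So u(n) = - \frac{11 \left(-1\right)^{n}}{4} - \frac{3^{n}}{4}.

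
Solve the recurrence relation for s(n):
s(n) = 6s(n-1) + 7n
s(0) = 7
First-order linear with linear forcing.
Homogeneous solution: s_h(n) = A·(6)^n.
Try particular s_p(n) = pn + q. Substituting:
  pn + q = 6(p(n-1) + q) + 7n.
Matching the n-coefficient: p = 6p + 7 ⇒ p = - \frac{7}{5}.
Matching constants: q = -6p + 6q ⇒ q = - \frac{42}{25}.
General: s(n) = A·(6)^n - \frac{7 n}{5} - \frac{42}{25}.
Apply s(0) = 7: A - \frac{42}{25} = 7 ⇒ A = \frac{217}{25}.
So s(n) = \frac{217 \cdot 6^{n}}{25} - \frac{7 n}{5} - \frac{42}{25}.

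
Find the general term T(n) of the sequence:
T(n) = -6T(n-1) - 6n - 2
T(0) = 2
First-order linear with linear forcing.
Homogeneous solution: T_h(n) = A·(-6)^n.
Try particular T_p(n) = pn + q. Substituting:
  pn + q = -6(p(n-1) + q) - 6n - 2.
Matching the n-coefficient: p = -6p - 6 ⇒ p = - \frac{6}{7}.
Matching constants: q = 6p - 6q - 2 ⇒ q = - \frac{50}{49}.
General: T(n) = A·(-6)^n - \frac{6 n}{7} - \frac{50}{49}.
Apply T(0) = 2: A - \frac{50}{49} = 2 ⇒ A = \frac{148}{49}.
So T(n) = \frac{148 \left(-6\right)^{n}}{49} - \frac{6 n}{7} - \frac{50}{49}.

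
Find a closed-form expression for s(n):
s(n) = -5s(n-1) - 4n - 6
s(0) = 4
First-order linear with linear forcing.
Homogeneous solution: s_h(n) = A·(-5)^n.
Try particular s_p(n) = pn + q. Substituting:
  pn + q = -5(p(n-1) + q) - 4n - 6.
Matching the n-coefficient: p = -5p - 4 ⇒ p = - \frac{2}{3}.
Matching constants: q = 5p - 5q - 6 ⇒ q = - \frac{14}{9}.
General: s(n) = A·(-5)^n - \frac{2 n}{3} - \frac{14}{9}.
Apply s(0) = 4: A - \frac{14}{9} = 4 ⇒ A = \frac{50}{9}.
So s(n) = \frac{50 \left(-5\right)^{n}}{9} - \frac{2 n}{3} - \frac{14}{9}.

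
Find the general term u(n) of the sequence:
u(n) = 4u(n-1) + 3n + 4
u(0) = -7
First-order linear with linear forcing.
Homogeneous solution: u_h(n) = A·(4)^n.
Try particular u_p(n) = pn + q. Substituting:
  pn + q = 4(p(n-1) + q) + 3n + 4.
Matching the n-coefficient: p = 4p + 3 ⇒ p = -1.
Matching constants: q = -4p + 4q + 4 ⇒ q = - \frac{8}{3}.
General: u(n) = A·(4)^n - n - \frac{8}{3}.
Apply u(0) = -7: A - \frac{8}{3} = -7 ⇒ A = - \frac{13}{3}.
So u(n) = - \frac{13 \cdot 4^{n}}{3} - n - \frac{8}{3}.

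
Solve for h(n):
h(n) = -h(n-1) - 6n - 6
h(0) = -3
First-order linear with linear forcing.
Homogeneous solution: h_h(n) = A·(-1)^n.
Try particular h_p(n) = pn + q. Substituting:
  pn + q = -(p(n-1) + q) - 6n - 6.
Matching the n-coefficient: p = -p - 6 ⇒ p = -3.
Matching constants: q = p - q - 6 ⇒ q = - \frac{9}{2}.
General: h(n) = A·(-1)^n - 3 n - \frac{9}{2}.
Apply h(0) = -3: A - \frac{9}{2} = -3 ⇒ A = \frac{3}{2}.
So h(n) = \frac{3 \left(-1\right)^{n}}{2} - 3 n - \frac{9}{2}.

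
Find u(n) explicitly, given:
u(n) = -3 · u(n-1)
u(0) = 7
Pure geometric recurrence with ratio -3.
By induction u(n) = u(0) · (-3)^n = 7 \left(-3\right)^{n}.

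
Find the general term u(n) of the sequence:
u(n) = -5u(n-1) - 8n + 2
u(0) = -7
First-order linear with linear forcing.
Homogeneous solution: u_h(n) = A·(-5)^n.
Try particular u_p(n) = pn + q. Substituting:
  pn + q = -5(p(n-1) + q) - 8n + 2.
Matching the n-coefficient: p = -5p - 8 ⇒ p = - \frac{4}{3}.
Matching constants: q = 5p - 5q + 2 ⇒ q = - \frac{7}{9}.
General: u(n) = A·(-5)^n - \frac{4 n}{3} - \frac{7}{9}.
Apply u(0) = -7: A - \frac{7}{9} = -7 ⇒ A = - \frac{56}{9}.
So u(n) = - \frac{56 \left(-5\right)^{n}}{9} - \frac{4 n}{3} - \frac{7}{9}.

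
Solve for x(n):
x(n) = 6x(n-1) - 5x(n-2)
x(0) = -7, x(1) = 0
Characteristic equation: x² - 6x + 5 = 0, which factors as (x - (5))(x - (1)) = 0.
Roots r₁ = 5, r₂ = 1 (distinct).
General solution: x(n) = A·(5)^n + B·(1)^n.
From x(0) = -7: A + B = -7.
From x(1) = 0: 5A + B = 0.
Solving: A = \frac{7}{4}, B = - \frac{35}{4}.
So x(n) = \frac{7 \cdot 5^{n}}{4} - \frac{35}{4}.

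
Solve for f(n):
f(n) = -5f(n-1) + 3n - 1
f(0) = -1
First-order linear with linear forcing.
Homogeneous solution: f_h(n) = A·(-5)^n.
Try particular f_p(n) = pn + q. Substituting:
  pn + q = -5(p(n-1) + q) + 3n - 1.
Matching the n-coefficient: p = -5p + 3 ⇒ p = \frac{1}{2}.
Matching constants: q = 5p - 5q - 1 ⇒ q = \frac{1}{4}.
General: f(n) = A·(-5)^n + \frac{n}{2} + \frac{1}{4}.
Apply f(0) = -1: A + \frac{1}{4} = -1 ⇒ A = - \frac{5}{4}.
So f(n) = - \frac{5 \left(-5\right)^{n}}{4} + \frac{n}{2} + \frac{1}{4}.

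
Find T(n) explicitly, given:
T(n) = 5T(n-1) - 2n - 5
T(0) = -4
First-order linear with linear forcing.
Homogeneous solution: T_h(n) = A·(5)^n.
Try particular T_p(n) = pn + q. Substituting:
  pn + q = 5(p(n-1) + q) - 2n - 5.
Matching the n-coefficient: p = 5p - 2 ⇒ p = \frac{1}{2}.
Matching constants: q = -5p + 5q - 5 ⇒ q = \frac{15}{8}.
General: T(n) = A·(5)^n + \frac{n}{2} + \frac{15}{8}.
Apply T(0) = -4: A + \frac{15}{8} = -4 ⇒ A = - \frac{47}{8}.
So T(n) = - \frac{47 \cdot 5^{n}}{8} + \frac{n}{2} + \frac{15}{8}.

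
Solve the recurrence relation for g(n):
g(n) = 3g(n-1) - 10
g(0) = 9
First-order linear non-homogeneous.
Homogeneous solution: g_h(n) = A·(3)^n.
Try constant particular solution g_p = K: K = 3K - 10 ⇒ K = 5.
General: g(n) = A·(3)^n + 5.
Apply g(0) = 9: A + 5 = 9 ⇒ A = 4.
So g(n) = 4 \cdot 3^{n} + 5.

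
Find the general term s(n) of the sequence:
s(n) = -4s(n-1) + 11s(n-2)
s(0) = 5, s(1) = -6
Characteristic equation: x² + 4x - 11 = 0.
Discriminant Δ = (-4)² + 4·(11) = 60.
Roots r₁,₂ = (-4 ± √60)/2, so r₁ = -2 + \sqrt{15}, r₂ = - \sqrt{15} - 2.
General solution: s(n) = A·r₁^n + B·r₂^n.
From the initial conditions, A + B = 5 and r₁A + r₂B = -6.
Since r₁ - r₂ = √60: A = (-6 - (5)r₂)/√60 = \frac{2 \sqrt{15}}{15} + \frac{5}{2}, and B = 5 - A = \frac{5}{2} - \frac{2 \sqrt{15}}{15}.
So s(n) = \left(\frac{2 \sqrt{15}}{15} + \frac{5}{2}\right)\left(-2 + \sqrt{15}\right)^n + \left(\frac{5}{2} - \frac{2 \sqrt{15}}{15}\right)\left(- \sqrt{15} - 2\right)^n.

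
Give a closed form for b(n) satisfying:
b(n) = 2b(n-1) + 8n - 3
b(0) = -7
First-order linear with linear forcing.
Homogeneous solution: b_h(n) = A·(2)^n.
Try particular b_p(n) = pn + q. Substituting:
  pn + q = 2(p(n-1) + q) + 8n - 3.
Matching the n-coefficient: p = 2p + 8 ⇒ p = -8.
Matching constants: q = -2p + 2q - 3 ⇒ q = -13.
General: b(n) = A·(2)^n - 8 n - 13.
Apply b(0) = -7: A - 13 = -7 ⇒ A = 6.
So b(n) = 6 \cdot 2^{n} - 8 n - 13.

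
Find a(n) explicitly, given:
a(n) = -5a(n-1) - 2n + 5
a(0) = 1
First-order linear with linear forcing.
Homogeneous solution: a_h(n) = A·(-5)^n.
Try particular a_p(n) = pn + q. Substituting:
  pn + q = -5(p(n-1) + q) - 2n + 5.
Matching the n-coefficient: p = -5p - 2 ⇒ p = - \frac{1}{3}.
Matching constants: q = 5p - 5q + 5 ⇒ q = \frac{5}{9}.
General: a(n) = A·(-5)^n - \frac{n}{3} + \frac{5}{9}.
Apply a(0) = 1: A + \frac{5}{9} = 1 ⇒ A = \frac{4}{9}.
So a(n) = \frac{4 \left(-5\right)^{n}}{9} - \frac{n}{3} + \frac{5}{9}.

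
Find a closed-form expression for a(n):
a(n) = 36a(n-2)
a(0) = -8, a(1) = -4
Characteristic equation: x² - 36 = 0, which factors as (x - (6))(x - (-6)) = 0.
Roots r₁ = 6, r₂ = -6 (distinct).
General solution: a(n) = A·(6)^n + B·(-6)^n.
From a(0) = -8: A + B = -8.
From a(1) = -4: 6A - 6B = -4.
Solving: A = - \frac{13}{3}, B = - \frac{11}{3}.
So a(n) = - \frac{11 \left(-6\right)^{n}}{3} - \frac{13 \cdot 6^{n}}{3}.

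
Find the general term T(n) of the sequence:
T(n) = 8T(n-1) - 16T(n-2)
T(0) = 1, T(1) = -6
Characteristic equation: x² - 8x + 16 = 0, which is (x - (4))².
Repeated root r = 4.
General solution: T(n) = (A + Bn)·(4)^n.
From T(0) = 1: A = 1.
From T(1) = -6: (A + B)·(4) = -6 ⇒ B = - \frac{5}{2}.
So T(n) = \left(1 - \frac{5 n}{2}\right) \cdot (4)^n.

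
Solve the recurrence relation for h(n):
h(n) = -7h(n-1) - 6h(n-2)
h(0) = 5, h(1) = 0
Characteristic equation: x² + 7x + 6 = 0, which factors as (x - (-1))(x - (-6)) = 0.
Roots r₁ = -1, r₂ = -6 (distinct).
General solution: h(n) = A·(-1)^n + B·(-6)^n.
From h(0) = 5: A + B = 5.
From h(1) = 0: -A - 6B = 0.
Solving: A = 6, B = -1.
So h(n) = 6 \left(-1\right)^{n} - \left(-6\right)^{n}.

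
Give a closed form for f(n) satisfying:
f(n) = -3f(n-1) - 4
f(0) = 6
First-order linear non-homogeneous.
Homogeneous solution: f_h(n) = A·(-3)^n.
Try constant particular solution f_p = K: K = -3K - 4 ⇒ K = -1.
General: f(n) = A·(-3)^n - 1.
Apply f(0) = 6: A - 1 = 6 ⇒ A = 7.
So f(n) = 7 \left(-3\right)^{n} - 1.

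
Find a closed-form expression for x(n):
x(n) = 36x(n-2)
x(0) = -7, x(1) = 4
Characteristic equation: x² - 36 = 0, which factors as (x - (-6))(x - (6)) = 0.
Roots r₁ = -6, r₂ = 6 (distinct).
General solution: x(n) = A·(-6)^n + B·(6)^n.
From x(0) = -7: A + B = -7.
From x(1) = 4: -6A + 6B = 4.
Solving: A = - \frac{23}{6}, B = - \frac{19}{6}.
So x(n) = - \frac{23 \left(-6\right)^{n}}{6} - \frac{19 \cdot 6^{n}}{6}.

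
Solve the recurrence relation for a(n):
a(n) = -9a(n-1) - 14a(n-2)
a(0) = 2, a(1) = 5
Characteristic equation: x² + 9x + 14 = 0, which factors as (x - (-7))(x - (-2)) = 0.
Roots r₁ = -7, r₂ = -2 (distinct).
General solution: a(n) = A·(-7)^n + B·(-2)^n.
From a(0) = 2: A + B = 2.
From a(1) = 5: -7A - 2B = 5.
Solving: A = - \frac{9}{5}, B = \frac{19}{5}.
So a(n) = \frac{19 \left(-2\right)^{n}}{5} - \frac{9 \left(-7\right)^{n}}{5}.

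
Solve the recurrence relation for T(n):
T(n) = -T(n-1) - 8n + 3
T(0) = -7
First-order linear with linear forcing.
Homogeneous solution: T_h(n) = A·(-1)^n.
Try particular T_p(n) = pn + q. Substituting:
  pn + q = -(p(n-1) + q) - 8n + 3.
Matching the n-coefficient: p = -p - 8 ⇒ p = -4.
Matching constants: q = p - q + 3 ⇒ q = - \frac{1}{2}.
General: T(n) = A·(-1)^n - 4 n - \frac{1}{2}.
Apply T(0) = -7: A - \frac{1}{2} = -7 ⇒ A = - \frac{13}{2}.
So T(n) = - \frac{13 \left(-1\right)^{n}}{2} - 4 n - \frac{1}{2}.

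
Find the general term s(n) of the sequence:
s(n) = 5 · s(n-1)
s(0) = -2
Pure geometric recurrence with ratio 5.
By induction s(n) = s(0) · (5)^n = - 2 \cdot 5^{n}.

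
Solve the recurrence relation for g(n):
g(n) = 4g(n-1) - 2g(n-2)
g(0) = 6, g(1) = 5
Characteristic equation: x² - 4x + 2 = 0.
Discriminant Δ = (4)² + 4·(-2) = 8.
Roots r₁,₂ = (4 ± √8)/2, so r₁ = \sqrt{2} + 2, r₂ = 2 - \sqrt{2}.
General solution: g(n) = A·r₁^n + B·r₂^n.
From the initial conditions, A + B = 6 and r₁A + r₂B = 5.
Since r₁ - r₂ = √8: A = (5 - (6)r₂)/√8 = 3 - \frac{7 \sqrt{2}}{4}, and B = 6 - A = \frac{7 \sqrt{2}}{4} + 3.
So g(n) = \left(3 - \frac{7 \sqrt{2}}{4}\right)\left(\sqrt{2} + 2\right)^n + \left(\frac{7 \sqrt{2}}{4} + 3\right)\left(2 - \sqrt{2}\right)^n.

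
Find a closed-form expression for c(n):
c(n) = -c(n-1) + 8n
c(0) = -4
First-order linear with linear forcing.
Homogeneous solution: c_h(n) = A·(-1)^n.
Try particular c_p(n) = pn + q. Substituting:
  pn + q = -(p(n-1) + q) + 8n.
Matching the n-coefficient: p = -p + 8 ⇒ p = 4.
Matching constants: q = p - q ⇒ q = 2.
General: c(n) = A·(-1)^n + 4 n + 2.
Apply c(0) = -4: A + 2 = -4 ⇒ A = -6.
So c(n) = - 6 \left(-1\right)^{n} + 4 n + 2.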